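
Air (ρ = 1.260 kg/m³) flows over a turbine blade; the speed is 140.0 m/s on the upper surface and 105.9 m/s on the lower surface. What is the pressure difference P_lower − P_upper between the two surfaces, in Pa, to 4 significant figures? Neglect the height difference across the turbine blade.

With negligible Δh, P + ½ρv² is constant, so P_low − P_up = ½ρ(v_up² − v_low²).
ΔP = ½·1.260·(140.0² − 105.9²) = 5283 Pa.

5283 Pa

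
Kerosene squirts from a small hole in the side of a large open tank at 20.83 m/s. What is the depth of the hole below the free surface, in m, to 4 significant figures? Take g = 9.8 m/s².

For a small hole in a large open tank, ½v² = gh, giving h = v²/(2g).
h = 20.83²/(2·9.8) = 433.9/19.60 = 22.14 m.

22.14 m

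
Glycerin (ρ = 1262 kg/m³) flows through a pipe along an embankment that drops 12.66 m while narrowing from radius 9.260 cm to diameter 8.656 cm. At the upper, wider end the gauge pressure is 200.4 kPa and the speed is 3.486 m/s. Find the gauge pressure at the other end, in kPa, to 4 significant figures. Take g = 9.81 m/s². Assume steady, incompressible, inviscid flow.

By continuity, v₂ = v₁·A₁/A₂ = 3.486·(269.4/58.85) = 15.96 m/s.
Energy conservation along the streamline gives P₂ = P₁ − ½ρ(v₂² − v₁²) − ρg(h₂ − h₁).
P₂ = 200400 + ½·1262·(3.486² − 15.96²) − 1262·9.81·(−12.66) = 200400 + (-153000) − (-156700) = 204100 Pa.

204.1 kPa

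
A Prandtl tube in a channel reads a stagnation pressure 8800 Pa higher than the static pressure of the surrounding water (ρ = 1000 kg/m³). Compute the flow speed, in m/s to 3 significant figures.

Bernoulli between the free stream and the stagnation point: ½ρv² = P_stag − P_static.
v = √(2ΔP/ρ) = √(2·8800/1000) = 4.20 m/s.

v = 4.20 m/s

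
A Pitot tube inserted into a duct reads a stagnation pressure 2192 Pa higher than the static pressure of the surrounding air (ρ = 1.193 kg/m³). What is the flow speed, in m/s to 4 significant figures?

At the stagnation point the flow is brought to rest, so Bernoulli gives P_stag − P_static = ½ρv².
v = √(2ΔP/ρ) = √(2·2192/1.193) = 60.62 m/s.

v = 60.62 m/s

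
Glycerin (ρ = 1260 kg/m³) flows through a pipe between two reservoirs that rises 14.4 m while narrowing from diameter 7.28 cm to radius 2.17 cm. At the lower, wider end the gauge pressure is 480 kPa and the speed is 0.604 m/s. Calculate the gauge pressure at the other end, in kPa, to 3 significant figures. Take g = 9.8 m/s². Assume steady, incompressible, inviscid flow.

P₂ = 301 kPa

The volume flow rate is constant, so v₂ = (A₁/A₂)v₁ = (41.6/14.8)·0.604 = 1.70 m/s.
Bernoulli: P₁ + ½ρv₁² + ρg h₁ = P₂ + ½ρv₂² + ρg h₂, so P₂ = P₁ + ½ρ(v₁² − v₂²) − ρg(h₂ − h₁).
P₂ = 480000 + ½·1260·(0.604² − 1.70²) − 1260·9.8·(+14.4) = 480000 + (-1590) − (178000) = 301000 Pa.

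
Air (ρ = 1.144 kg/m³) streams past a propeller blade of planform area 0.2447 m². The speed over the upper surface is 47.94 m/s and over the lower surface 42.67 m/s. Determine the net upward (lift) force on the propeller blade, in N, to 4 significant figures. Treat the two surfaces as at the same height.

From P + ½ρv² = const at equal height, P_low − P_up = ½ρ(v_up² − v_low²).
ΔP = ½·1.144·(47.94² − 42.67²) = 273.1 Pa.
Lift = ΔP · A = 273.1 × 0.2447 = 66.84 N.

F = 66.84 N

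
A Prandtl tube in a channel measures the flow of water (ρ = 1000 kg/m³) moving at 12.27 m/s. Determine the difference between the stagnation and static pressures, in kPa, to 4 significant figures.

ΔP ≈ 75.28 kPa

The dynamic pressure equals the rise in static pressure at the stagnation point: ΔP = ½ρv².
ΔP = ½·1000·12.27² = 75280 Pa.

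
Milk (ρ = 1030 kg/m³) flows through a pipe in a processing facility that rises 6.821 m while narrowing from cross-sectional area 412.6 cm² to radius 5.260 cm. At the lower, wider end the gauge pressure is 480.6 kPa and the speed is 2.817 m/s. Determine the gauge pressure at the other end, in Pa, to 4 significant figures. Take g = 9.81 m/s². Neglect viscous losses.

Continuity gives A₁v₁ = A₂v₂, so v₂ = (412.6 cm²)/(86.92 cm²) × 2.817 m/s = 13.37 m/s.
Energy conservation along the streamline gives P₂ = P₁ − ½ρ(v₂² − v₁²) − ρg(h₂ − h₁).
P₂ = 480600 + ½·1030·(2.817² − 13.37²) − 1030·9.81·(+6.821) = 480600 + (-88000) − (68920) = 323700 Pa.

P₂ ≈ 323700 Pa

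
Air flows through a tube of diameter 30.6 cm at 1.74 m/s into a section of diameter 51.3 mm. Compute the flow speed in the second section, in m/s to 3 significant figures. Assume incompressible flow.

v₂ = 61.9 m/s

Mass conservation (A₁v₁ = A₂v₂) gives v₂ = 1.74 × 735/20.7 = 61.9 m/s.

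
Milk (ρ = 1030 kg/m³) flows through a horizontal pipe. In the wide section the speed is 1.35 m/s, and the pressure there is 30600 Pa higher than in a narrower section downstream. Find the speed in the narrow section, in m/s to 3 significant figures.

Along the level pipe P + ½ρv² is conserved, hence v₂² = v₁² + 2(P₁ − P₂)/ρ.
v₂ = √(1.35² + 2·30600/1030) = √(1.82 + 59.4) = 7.83 m/s.

v₂ ≈ 7.83 m/s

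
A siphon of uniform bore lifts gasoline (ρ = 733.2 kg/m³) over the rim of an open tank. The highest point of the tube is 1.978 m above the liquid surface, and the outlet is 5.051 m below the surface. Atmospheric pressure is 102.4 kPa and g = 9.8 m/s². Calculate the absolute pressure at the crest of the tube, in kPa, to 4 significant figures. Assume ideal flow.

51.89 kPa

From the surface to the outlet (both open to atmosphere, surface at rest): v = √(2g·h_out) = √(2·9.8·5.051) = 9.950 m/s.
Continuity keeps v the same throughout the tube; from surface to crest, P_atm + 0 = P_top + ½ρv² + ρg·h_top.
P_top = 102400 − ½·733.2·9.950² − 733.2·9.8·1.978 = 51890 Pa.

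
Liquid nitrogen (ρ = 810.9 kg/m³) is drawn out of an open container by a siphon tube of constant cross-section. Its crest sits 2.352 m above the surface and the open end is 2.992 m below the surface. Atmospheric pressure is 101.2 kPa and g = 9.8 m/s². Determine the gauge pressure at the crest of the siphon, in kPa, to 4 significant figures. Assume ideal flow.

From the surface to the outlet (both open to atmosphere, surface at rest): v = √(2g·h_out) = √(2·9.8·2.992) = 7.658 m/s.
Continuity keeps v the same throughout the tube; from surface to crest, P_atm + 0 = P_top + ½ρv² + ρg·h_top.
P_top = 101200 − ½·810.9·7.658² − 810.9·9.8·2.352 = 58730 Pa. So P_gauge = P_top − P_atm = -42470 Pa.

-42.47 kPa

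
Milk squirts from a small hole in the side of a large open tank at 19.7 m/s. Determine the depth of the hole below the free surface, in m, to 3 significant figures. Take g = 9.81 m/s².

For a small hole in a large open tank, ½v² = gh, giving h = v²/(2g).
h = 19.7²/(2·9.81) = 388/19.62 = 19.8 m.

h ≈ 19.8 m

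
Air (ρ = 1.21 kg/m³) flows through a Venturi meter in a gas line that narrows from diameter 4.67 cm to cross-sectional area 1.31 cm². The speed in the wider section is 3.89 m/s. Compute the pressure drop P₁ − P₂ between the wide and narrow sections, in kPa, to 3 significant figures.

ΔP = 1.56 kPa

By continuity, v₂ = v₁·A₁/A₂ = 3.89·(17.1/1.31) = 50.9 m/s.
With no height change, Bernoulli's equation is P₁ + ½ρv₁² = P₂ + ½ρv₂².
P₁ − P₂ = ½·1.21·(50.9² − 3.89²) = ½·1.21·2570 = 1560 Pa.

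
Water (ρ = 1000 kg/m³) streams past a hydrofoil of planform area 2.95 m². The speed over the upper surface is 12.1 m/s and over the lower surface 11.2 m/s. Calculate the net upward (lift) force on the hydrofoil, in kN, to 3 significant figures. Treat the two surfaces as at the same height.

From P + ½ρv² = const at equal height, P_low − P_up = ½ρ(v_up² − v_low²).
ΔP = ½·1000·(12.1² − 11.2²) = 10500 Pa.
Lift = ΔP · A = 10500 × 2.95 = 30900 N.

F ≈ 30.9 kN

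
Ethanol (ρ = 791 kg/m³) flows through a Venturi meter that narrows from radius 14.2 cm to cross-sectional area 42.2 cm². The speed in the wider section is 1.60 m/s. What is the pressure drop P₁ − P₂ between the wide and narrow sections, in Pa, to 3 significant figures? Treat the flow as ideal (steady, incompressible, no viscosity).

227000 Pa

By continuity, v₂ = v₁·A₁/A₂ = 1.60·(633/42.2) = 24.0 m/s.
Bernoulli (h₁ = h₂): P₁ − P₂ = ½ρ(v₂² − v₁²).
P₁ − P₂ = ½·791·(24.0² − 1.60²) = ½·791·574 = 227000 Pa.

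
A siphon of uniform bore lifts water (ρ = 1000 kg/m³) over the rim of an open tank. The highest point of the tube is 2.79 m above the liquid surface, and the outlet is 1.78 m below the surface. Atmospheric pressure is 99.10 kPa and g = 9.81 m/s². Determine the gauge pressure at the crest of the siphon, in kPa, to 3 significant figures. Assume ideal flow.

Bernoulli surface→outlet gives ½v² = g·h_out, so v = √(2·9.81·1.78) = 5.91 m/s.
With constant cross-section the crest speed equals v; applying Bernoulli from the surface up to the crest, P_top = P_atm − ½ρv² − ρg·h_top.
P_top = 99100 − ½·1000·5.91² − 1000·9.81·2.79 = 54300 Pa. So P_gauge = P_top − P_atm = -44800 Pa.

P_gauge ≈ -44.8 kPa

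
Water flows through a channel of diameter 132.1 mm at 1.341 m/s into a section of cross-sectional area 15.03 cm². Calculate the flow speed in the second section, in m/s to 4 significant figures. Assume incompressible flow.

12.23 m/s

By continuity, v₂ = v₁·A₁/A₂ = 1.341·(137.1/15.03) = 12.23 m/s.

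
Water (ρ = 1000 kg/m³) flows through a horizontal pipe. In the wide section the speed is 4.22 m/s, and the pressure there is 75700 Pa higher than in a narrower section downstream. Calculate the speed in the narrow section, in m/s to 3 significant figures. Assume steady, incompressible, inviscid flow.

13.0 m/s

With h₁ = h₂, rearranging Bernoulli gives v₂ = √(v₁² + 2ΔP/ρ).
v₂ = √(4.22² + 2·75700/1000) = √(17.8 + 151) = 13.0 m/s.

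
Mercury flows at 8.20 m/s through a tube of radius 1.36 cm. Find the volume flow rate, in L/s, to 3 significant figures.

Q ≈ 4.76 L/s

Q = A·v = 0.000581 m² × 8.20 m/s = 0.00476 m³/s.
Converting: 0.00476 m³/s × 1000 = 4.76 L/s.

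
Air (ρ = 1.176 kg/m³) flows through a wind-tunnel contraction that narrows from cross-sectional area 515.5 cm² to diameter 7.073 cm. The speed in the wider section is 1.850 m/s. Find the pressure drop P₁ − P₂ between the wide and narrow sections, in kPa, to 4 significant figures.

The volume flow rate is constant, so v₂ = (A₁/A₂)v₁ = (515.5/39.29)·1.850 = 24.27 m/s.
Along the horizontal streamline, P + ½ρv² is constant.
P₁ − P₂ = ½·1.176·(24.27² − 1.850²) = ½·1.176·585.7 = 344.4 Pa.

0.3444 kPa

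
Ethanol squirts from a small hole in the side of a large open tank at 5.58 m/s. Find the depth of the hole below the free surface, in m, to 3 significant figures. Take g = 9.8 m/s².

Torricelli: v = √(2gh), so h = v²/(2g).
h = 5.58²/(2·9.8) = 31.1/19.60 = 1.59 m.

1.59 m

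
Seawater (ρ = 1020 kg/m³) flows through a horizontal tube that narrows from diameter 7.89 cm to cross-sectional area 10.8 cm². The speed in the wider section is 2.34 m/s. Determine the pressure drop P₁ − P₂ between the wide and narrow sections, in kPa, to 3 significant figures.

The volume flow rate is constant, so v₂ = (A₁/A₂)v₁ = (48.9/10.8)·2.34 = 10.6 m/s.
The pipe is horizontal, so Bernoulli reduces to P₁ + ½ρv₁² = P₂ + ½ρv₂².
P₁ − P₂ = ½·1020·(10.6² − 2.34²) = ½·1020·107 = 54400 Pa.

ΔP = 54.4 kPa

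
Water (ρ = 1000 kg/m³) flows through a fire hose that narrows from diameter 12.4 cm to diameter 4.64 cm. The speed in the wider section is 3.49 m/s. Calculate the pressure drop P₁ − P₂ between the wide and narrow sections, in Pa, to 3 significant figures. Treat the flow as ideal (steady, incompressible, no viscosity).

ΔP ≈ 305000 Pa

The volume flow rate is constant, so v₂ = (A₁/A₂)v₁ = (121/16.9)·3.49 = 24.9 m/s.
The pipe is horizontal, so Bernoulli reduces to P₁ + ½ρv₁² = P₂ + ½ρv₂².
P₁ − P₂ = ½·1000·(24.9² − 3.49²) = ½·1000·609 = 305000 Pa.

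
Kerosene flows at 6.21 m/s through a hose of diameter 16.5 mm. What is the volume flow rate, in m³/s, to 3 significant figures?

Q = A·v = 0.000214 m² × 6.21 m/s = 0.00133 m³/s.

Q ≈ 0.00133 m³/s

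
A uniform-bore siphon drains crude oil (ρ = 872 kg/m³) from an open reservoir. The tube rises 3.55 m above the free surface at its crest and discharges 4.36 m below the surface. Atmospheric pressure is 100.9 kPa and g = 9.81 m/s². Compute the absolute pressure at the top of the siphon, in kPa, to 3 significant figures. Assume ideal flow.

P_top ≈ 33.2 kPa

From the surface to the outlet (both open to atmosphere, surface at rest): v = √(2g·h_out) = √(2·9.81·4.36) = 9.25 m/s.
Continuity keeps v the same throughout the tube; from surface to crest, P_atm + 0 = P_top + ½ρv² + ρg·h_top.
P_top = 100900 − ½·872·9.25² − 872·9.81·3.55 = 33200 Pa.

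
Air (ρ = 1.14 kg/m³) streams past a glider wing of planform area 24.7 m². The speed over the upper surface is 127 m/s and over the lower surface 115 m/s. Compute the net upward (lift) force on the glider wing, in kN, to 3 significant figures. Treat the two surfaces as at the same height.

F ≈ 40.9 kN

From P + ½ρv² = const at equal height, P_low − P_up = ½ρ(v_up² − v_low²).
ΔP = ½·1.14·(127² − 115²) = 1660 Pa.
Lift = ΔP · A = 1660 × 24.7 = 40900 N.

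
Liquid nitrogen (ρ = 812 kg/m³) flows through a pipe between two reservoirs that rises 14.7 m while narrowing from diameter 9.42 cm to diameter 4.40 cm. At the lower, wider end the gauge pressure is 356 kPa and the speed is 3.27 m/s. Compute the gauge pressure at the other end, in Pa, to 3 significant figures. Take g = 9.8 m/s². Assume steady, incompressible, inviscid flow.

The volume flow rate is constant, so v₂ = (A₁/A₂)v₁ = (69.7/15.2)·3.27 = 15.0 m/s.
Bernoulli: P₁ + ½ρv₁² + ρg h₁ = P₂ + ½ρv₂² + ρg h₂, so P₂ = P₁ + ½ρ(v₁² − v₂²) − ρg(h₂ − h₁).
P₂ = 356000 + ½·812·(3.27² − 15.0²) − 812·9.8·(+14.7) = 356000 + (-86900) − (117000) = 152000 Pa.

P₂ ≈ 152000 Pa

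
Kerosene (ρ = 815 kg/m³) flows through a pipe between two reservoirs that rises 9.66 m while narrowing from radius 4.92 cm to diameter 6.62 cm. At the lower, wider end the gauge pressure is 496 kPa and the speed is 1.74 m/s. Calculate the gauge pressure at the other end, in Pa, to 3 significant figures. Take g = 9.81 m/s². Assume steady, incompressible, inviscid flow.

By continuity, v₂ = v₁·A₁/A₂ = 1.74·(76.0/34.4) = 3.84 m/s.
Energy conservation along the streamline gives P₂ = P₁ − ½ρ(v₂² − v₁²) − ρg(h₂ − h₁).
P₂ = 496000 + ½·815·(1.74² − 3.84²) − 815·9.81·(+9.66) = 496000 + (-4790) − (77200) = 414000 Pa.

P₂ ≈ 414000 Pa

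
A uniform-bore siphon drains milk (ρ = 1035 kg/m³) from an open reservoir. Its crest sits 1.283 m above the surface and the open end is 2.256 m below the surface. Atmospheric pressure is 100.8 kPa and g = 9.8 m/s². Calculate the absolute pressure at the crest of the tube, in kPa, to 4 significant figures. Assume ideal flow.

Bernoulli surface→outlet gives ½v² = g·h_out, so v = √(2·9.8·2.256) = 6.650 m/s.
With constant cross-section the crest speed equals v; applying Bernoulli from the surface up to the crest, P_top = P_atm − ½ρv² − ρg·h_top.
P_top = 100800 − ½·1035·6.650² − 1035·9.8·1.283 = 64900 Pa.

P_top ≈ 64.90 kPa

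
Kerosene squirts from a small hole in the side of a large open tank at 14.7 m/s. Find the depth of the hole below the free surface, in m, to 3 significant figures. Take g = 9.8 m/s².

h ≈ 11.0 m

Torricelli: v = √(2gh), so h = v²/(2g).
h = 14.7²/(2·9.8) = 216/19.60 = 11.0 m.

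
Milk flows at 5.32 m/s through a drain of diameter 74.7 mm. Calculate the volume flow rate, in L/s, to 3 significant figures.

Q = A·v = 0.00438 m² × 5.32 m/s = 0.0233 m³/s.
Converting: 0.0233 m³/s × 1000 = 23.3 L/s.

Q ≈ 23.3 L/s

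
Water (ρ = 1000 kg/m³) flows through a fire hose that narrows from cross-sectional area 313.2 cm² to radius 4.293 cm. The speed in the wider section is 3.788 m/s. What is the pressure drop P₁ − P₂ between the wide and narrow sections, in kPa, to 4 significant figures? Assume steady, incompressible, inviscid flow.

ΔP = 202.8 kPa

By continuity, v₂ = v₁·A₁/A₂ = 3.788·(313.2/57.90) = 20.49 m/s.
The pipe is horizontal, so Bernoulli reduces to P₁ + ½ρv₁² = P₂ + ½ρv₂².
P₁ − P₂ = ½·1000·(20.49² − 3.788²) = ½·1000·405.5 = 202800 Pa.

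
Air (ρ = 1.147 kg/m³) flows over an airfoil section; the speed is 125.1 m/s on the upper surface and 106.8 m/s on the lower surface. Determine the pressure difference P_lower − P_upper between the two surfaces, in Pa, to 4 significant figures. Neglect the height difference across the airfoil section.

ΔP = 2434 Pa

Bernoulli (same height): P_lower − P_upper = ½ρ(v_upper² − v_lower²).
ΔP = ½·1.147·(125.1² − 106.8²) = 2434 Pa.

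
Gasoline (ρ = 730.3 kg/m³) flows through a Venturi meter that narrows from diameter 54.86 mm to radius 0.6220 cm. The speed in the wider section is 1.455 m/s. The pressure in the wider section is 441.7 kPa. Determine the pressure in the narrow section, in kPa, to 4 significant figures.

Continuity gives A₁v₁ = A₂v₂, so v₂ = (23.64 cm²)/(1.215 cm²) × 1.455 m/s = 28.30 m/s.
Bernoulli (h₁ = h₂): P₁ − P₂ = ½ρ(v₂² − v₁²).
P₂ = P₁ − ½ρ(v₂² − v₁²) = 441700 − ½·730.3·(28.30² − 1.455²) = 441700 − 291600 = 150100 Pa.

P₂ = 150.1 kPa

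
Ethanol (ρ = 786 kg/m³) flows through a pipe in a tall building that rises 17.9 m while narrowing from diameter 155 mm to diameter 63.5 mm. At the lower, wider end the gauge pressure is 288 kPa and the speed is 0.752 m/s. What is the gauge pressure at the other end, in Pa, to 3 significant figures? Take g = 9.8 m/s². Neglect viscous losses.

Mass conservation (A₁v₁ = A₂v₂) gives v₂ = 0.752 × 189/31.7 = 4.48 m/s.
Energy conservation along the streamline gives P₂ = P₁ − ½ρ(v₂² − v₁²) − ρg(h₂ − h₁).
P₂ = 288000 + ½·786·(0.752² − 4.48²) − 786·9.8·(+17.9) = 288000 + (-7670) − (138000) = 142000 Pa.

P₂ = 142000 Pa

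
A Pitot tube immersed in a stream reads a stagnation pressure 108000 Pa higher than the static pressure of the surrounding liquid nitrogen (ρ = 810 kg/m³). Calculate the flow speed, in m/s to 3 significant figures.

v = 16.3 m/s

At the stagnation point the flow is brought to rest, so Bernoulli gives P_stag − P_static = ½ρv².
v = √(2ΔP/ρ) = √(2·108000/810) = 16.3 m/s.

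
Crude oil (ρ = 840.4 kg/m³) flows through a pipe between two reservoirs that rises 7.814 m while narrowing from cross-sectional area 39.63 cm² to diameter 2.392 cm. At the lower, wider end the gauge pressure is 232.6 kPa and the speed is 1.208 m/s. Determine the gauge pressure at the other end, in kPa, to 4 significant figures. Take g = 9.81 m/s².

P₂ = 121.1 kPa

The volume flow rate is constant, so v₂ = (A₁/A₂)v₁ = (39.63/4.494)·1.208 = 10.65 m/s.
Energy conservation along the streamline gives P₂ = P₁ − ½ρ(v₂² − v₁²) − ρg(h₂ − h₁).
P₂ = 232600 + ½·840.4·(1.208² − 10.65²) − 840.4·9.81·(+7.814) = 232600 + (-47080) − (64420) = 121100 Pa.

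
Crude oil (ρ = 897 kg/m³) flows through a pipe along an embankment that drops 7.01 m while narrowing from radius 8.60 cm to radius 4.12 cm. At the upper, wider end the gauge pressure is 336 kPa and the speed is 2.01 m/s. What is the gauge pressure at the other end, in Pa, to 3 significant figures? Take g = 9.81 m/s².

P₂ ≈ 365000 Pa

By continuity, v₂ = v₁·A₁/A₂ = 2.01·(232/53.3) = 8.76 m/s.
Applying Bernoulli between the two ends and solving for P₂: P₂ = P₁ + ½ρ(v₁² − v₂²) − ρgΔh.
P₂ = 336000 + ½·897·(2.01² − 8.76²) − 897·9.81·(−7.01) = 336000 + (-32600) − (-61700) = 365000 Pa.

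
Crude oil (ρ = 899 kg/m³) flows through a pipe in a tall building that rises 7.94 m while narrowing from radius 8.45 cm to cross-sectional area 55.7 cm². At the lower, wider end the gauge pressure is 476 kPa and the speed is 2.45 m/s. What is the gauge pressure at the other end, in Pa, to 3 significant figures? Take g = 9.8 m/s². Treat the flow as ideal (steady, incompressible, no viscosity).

Continuity gives A₁v₁ = A₂v₂, so v₂ = (224 cm²)/(55.7 cm²) × 2.45 m/s = 9.87 m/s.
Energy conservation along the streamline gives P₂ = P₁ − ½ρ(v₂² − v₁²) − ρg(h₂ − h₁).
P₂ = 476000 + ½·899·(2.45² − 9.87²) − 899·9.8·(+7.94) = 476000 + (-41100) − (70000) = 365000 Pa.

365000 Pa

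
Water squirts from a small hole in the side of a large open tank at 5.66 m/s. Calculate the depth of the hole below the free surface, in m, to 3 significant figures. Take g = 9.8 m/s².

Torricelli: v = √(2gh), so h = v²/(2g).
h = 5.66²/(2·9.8) = 32.0/19.60 = 1.63 m.

h ≈ 1.63 m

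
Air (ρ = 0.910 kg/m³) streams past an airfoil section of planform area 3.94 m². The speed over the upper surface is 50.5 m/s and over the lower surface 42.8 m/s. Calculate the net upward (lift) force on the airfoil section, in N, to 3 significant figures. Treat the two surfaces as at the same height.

F = 1290 N

The faster flow above has the lower pressure; Bernoulli (same height) gives ΔP = ½ρ(v_up² − v_low²).
ΔP = ½·0.910·(50.5² − 42.8²) = 327 Pa.
Lift = ΔP · A = 327 × 3.94 = 1290 N.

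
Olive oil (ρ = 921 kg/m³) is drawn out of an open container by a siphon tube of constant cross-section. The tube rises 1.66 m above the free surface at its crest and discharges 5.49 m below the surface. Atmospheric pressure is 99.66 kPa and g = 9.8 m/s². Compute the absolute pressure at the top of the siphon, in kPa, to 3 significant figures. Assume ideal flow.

P_top ≈ 35.1 kPa

Bernoulli surface→outlet gives ½v² = g·h_out, so v = √(2·9.8·5.49) = 10.4 m/s.
The bore is uniform, so the speed at the crest is the same v. Bernoulli surface→crest: P_atm = P_top + ½ρv² + ρg·h_top.
P_top = 99660 − ½·921·10.4² − 921·9.8·1.66 = 35100 Pa.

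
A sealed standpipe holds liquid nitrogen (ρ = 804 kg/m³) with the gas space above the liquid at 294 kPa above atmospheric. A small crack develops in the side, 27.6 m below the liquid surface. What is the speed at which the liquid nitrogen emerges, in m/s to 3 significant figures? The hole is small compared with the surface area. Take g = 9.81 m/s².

Take point 1 at the surface (v₁ ≈ 0) and point 2 at the hole (at atmospheric pressure). Bernoulli: P₁ + ρg h = P_atm + ½ρv₂².
With P₁ − P_atm = 294000 Pa, v₂ = √(2gh + 2ΔP/ρ) = √(2·9.81·27.6 + 2·294000/804) = 35.7 m/s.

v = 35.7 m/s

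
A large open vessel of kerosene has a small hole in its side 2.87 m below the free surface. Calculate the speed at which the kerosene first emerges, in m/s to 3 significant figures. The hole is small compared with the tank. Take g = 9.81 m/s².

With the surface at rest and both surface and jet at atmospheric pressure, Bernoulli gives ρg h = ½ρv², so v = √(2gh) = √(2·9.81·2.87) = 7.50 m/s.

v = 7.50 m/s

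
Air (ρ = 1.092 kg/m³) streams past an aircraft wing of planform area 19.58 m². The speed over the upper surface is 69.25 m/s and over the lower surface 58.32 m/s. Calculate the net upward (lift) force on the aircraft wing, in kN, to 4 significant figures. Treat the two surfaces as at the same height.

F ≈ 14.91 kN

From P + ½ρv² = const at equal height, P_low − P_up = ½ρ(v_up² − v_low²).
ΔP = ½·1.092·(69.25² − 58.32²) = 761.3 Pa.
Lift = ΔP · A = 761.3 × 19.58 = 14910 N.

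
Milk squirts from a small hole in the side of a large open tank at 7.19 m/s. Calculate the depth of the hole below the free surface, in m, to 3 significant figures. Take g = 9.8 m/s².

Inverting v = √(2gh) gives h = v² / 2g.
h = 7.19²/(2·9.8) = 51.7/19.60 = 2.64 m.

h ≈ 2.64 m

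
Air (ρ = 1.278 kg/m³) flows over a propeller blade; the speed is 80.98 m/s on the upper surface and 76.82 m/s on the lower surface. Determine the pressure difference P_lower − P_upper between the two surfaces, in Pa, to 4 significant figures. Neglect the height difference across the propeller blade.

ΔP ≈ 419.5 Pa

Bernoulli (same height): P_lower − P_upper = ½ρ(v_upper² − v_lower²).
ΔP = ½·1.278·(80.98² − 76.82²) = 419.5 Pa.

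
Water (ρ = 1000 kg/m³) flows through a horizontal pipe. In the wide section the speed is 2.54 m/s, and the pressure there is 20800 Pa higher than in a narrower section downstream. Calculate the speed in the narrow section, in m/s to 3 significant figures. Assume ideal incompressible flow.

Horizontal Bernoulli: P₁ + ½ρv₁² = P₂ + ½ρv₂², so v₂² = v₁² + 2(P₁ − P₂)/ρ.
v₂ = √(2.54² + 2·20800/1000) = √(6.45 + 41.6) = 6.93 m/s.

v₂ ≈ 6.93 m/s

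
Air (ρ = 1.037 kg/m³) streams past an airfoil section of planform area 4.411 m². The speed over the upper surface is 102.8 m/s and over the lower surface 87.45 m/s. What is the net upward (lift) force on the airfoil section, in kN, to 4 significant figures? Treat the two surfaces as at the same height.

From P + ½ρv² = const at equal height, P_low − P_up = ½ρ(v_up² − v_low²).
ΔP = ½·1.037·(102.8² − 87.45²) = 1514 Pa.
Lift = ΔP · A = 1514 × 4.411 = 6679 N.

F ≈ 6.679 kN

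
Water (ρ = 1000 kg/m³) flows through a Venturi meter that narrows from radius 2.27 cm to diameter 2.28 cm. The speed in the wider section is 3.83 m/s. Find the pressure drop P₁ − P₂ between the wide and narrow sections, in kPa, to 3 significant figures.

ΔP = 108 kPa

Mass conservation (A₁v₁ = A₂v₂) gives v₂ = 3.83 × 16.2/4.08 = 15.2 m/s.
The pipe is horizontal, so Bernoulli reduces to P₁ + ½ρv₁² = P₂ + ½ρv₂².
P₁ − P₂ = ½·1000·(15.2² − 3.83²) = ½·1000·216 = 108000 Pa.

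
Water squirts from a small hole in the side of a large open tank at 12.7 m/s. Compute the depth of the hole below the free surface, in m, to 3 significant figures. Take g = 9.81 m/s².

h ≈ 8.22 m

Inverting v = √(2gh) gives h = v² / 2g.
h = 12.7²/(2·9.81) = 161/19.62 = 8.22 m.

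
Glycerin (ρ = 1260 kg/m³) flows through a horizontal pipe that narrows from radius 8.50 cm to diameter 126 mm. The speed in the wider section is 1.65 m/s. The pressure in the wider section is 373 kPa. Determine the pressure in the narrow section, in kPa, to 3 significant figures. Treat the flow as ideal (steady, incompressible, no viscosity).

The volume flow rate is constant, so v₂ = (A₁/A₂)v₁ = (227/125)·1.65 = 3.00 m/s.
The pipe is horizontal, so Bernoulli reduces to P₁ + ½ρv₁² = P₂ + ½ρv₂².
P₂ = P₁ − ½ρ(v₂² − v₁²) = 373000 − ½·1260·(3.00² − 1.65²) = 373000 − 3970 = 369000 Pa.

P₂ = 369 kPa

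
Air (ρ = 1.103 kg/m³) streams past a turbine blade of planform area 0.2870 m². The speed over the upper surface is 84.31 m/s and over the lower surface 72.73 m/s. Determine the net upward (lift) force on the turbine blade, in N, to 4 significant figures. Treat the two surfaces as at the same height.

From P + ½ρv² = const at equal height, P_low − P_up = ½ρ(v_up² − v_low²).
ΔP = ½·1.103·(84.31² − 72.73²) = 1003 Pa.
Lift = ΔP · A = 1003 × 0.2870 = 287.8 N.

F ≈ 287.8 N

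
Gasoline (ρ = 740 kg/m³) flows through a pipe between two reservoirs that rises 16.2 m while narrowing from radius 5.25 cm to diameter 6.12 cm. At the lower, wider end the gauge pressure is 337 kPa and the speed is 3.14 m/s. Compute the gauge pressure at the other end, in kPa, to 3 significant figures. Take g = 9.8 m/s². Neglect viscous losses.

Mass conservation (A₁v₁ = A₂v₂) gives v₂ = 3.14 × 86.6/29.4 = 9.24 m/s.
Applying Bernoulli between the two ends and solving for P₂: P₂ = P₁ + ½ρ(v₁² − v₂²) − ρgΔh.
P₂ = 337000 + ½·740·(3.14² − 9.24²) − 740·9.8·(+16.2) = 337000 + (-28000) − (117000) = 192000 Pa.

192 kPa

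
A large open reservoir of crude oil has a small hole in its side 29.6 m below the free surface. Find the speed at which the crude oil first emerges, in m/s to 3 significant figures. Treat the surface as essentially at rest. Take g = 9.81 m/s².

v ≈ 24.1 m/s

Torricelli's result v = √(2gh) gives v = √(2·9.81·29.6) = 24.1 m/s.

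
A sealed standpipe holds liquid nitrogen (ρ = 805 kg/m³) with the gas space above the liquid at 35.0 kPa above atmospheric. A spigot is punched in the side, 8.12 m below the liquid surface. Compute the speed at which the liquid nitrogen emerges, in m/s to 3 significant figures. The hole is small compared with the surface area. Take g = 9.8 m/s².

Take point 1 at the surface (v₁ ≈ 0) and point 2 at the hole (at atmospheric pressure). Bernoulli: P₁ + ρg h = P_atm + ½ρv₂².
With P₁ − P_atm = 35000 Pa, v₂ = √(2gh + 2ΔP/ρ) = √(2·9.8·8.12 + 2·35000/805) = 15.7 m/s.

v ≈ 15.7 m/s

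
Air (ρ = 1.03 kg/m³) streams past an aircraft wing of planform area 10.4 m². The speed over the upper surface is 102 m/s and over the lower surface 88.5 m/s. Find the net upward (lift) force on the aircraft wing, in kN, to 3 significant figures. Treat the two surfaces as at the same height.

F = 13.8 kN

The faster flow above has the lower pressure; Bernoulli (same height) gives ΔP = ½ρ(v_up² − v_low²).
ΔP = ½·1.03·(102² − 88.5²) = 1320 Pa.
Lift = ΔP · A = 1320 × 10.4 = 13800 N.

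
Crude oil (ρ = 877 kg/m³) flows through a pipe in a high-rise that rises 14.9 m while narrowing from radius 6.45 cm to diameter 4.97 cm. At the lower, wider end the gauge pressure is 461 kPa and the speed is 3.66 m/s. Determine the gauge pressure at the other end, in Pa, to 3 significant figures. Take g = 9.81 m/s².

P₂ ≈ 72100 Pa

By continuity, v₂ = v₁·A₁/A₂ = 3.66·(131/19.4) = 24.7 m/s.
Energy conservation along the streamline gives P₂ = P₁ − ½ρ(v₂² − v₁²) − ρg(h₂ − h₁).
P₂ = 461000 + ½·877·(3.66² − 24.7²) − 877·9.81·(+14.9) = 461000 + (-261000) − (128000) = 72100 Pa.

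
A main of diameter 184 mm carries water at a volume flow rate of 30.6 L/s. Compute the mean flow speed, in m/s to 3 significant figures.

Q = 30.6 L/s = 0.0306 m³/s.
v = Q/A = 0.0306 / 0.0266 = 1.15 m/s.

v ≈ 1.15 m/s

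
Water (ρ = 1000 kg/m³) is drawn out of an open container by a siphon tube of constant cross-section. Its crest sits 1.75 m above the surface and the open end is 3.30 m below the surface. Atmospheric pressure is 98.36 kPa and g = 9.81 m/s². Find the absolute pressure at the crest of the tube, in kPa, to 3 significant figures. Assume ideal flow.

P_top ≈ 48.8 kPa

The outlet speed comes from Torricelli: v = √(2g·3.30) = 8.05 m/s.
With constant cross-section the crest speed equals v; applying Bernoulli from the surface up to the crest, P_top = P_atm − ½ρv² − ρg·h_top.
P_top = 98360 − ½·1000·8.05² − 1000·9.81·1.75 = 48800 Pa.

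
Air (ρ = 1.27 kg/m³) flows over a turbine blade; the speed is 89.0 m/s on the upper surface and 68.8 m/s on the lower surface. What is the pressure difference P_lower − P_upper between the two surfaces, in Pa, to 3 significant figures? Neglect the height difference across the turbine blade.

ΔP = 2020 Pa

With negligible Δh, P + ½ρv² is constant, so P_low − P_up = ½ρ(v_up² − v_low²).
ΔP = ½·1.27·(89.0² − 68.8²) = 2020 Pa.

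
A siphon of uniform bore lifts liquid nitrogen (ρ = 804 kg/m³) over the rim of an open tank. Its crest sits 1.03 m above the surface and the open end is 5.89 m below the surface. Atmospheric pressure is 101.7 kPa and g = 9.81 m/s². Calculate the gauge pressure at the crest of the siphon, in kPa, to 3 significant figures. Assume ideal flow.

Bernoulli surface→outlet gives ½v² = g·h_out, so v = √(2·9.81·5.89) = 10.7 m/s.
With constant cross-section the crest speed equals v; applying Bernoulli from the surface up to the crest, P_top = P_atm − ½ρv² − ρg·h_top.
P_top = 101700 − ½·804·10.7² − 804·9.81·1.03 = 47100 Pa. So P_gauge = P_top − P_atm = -54600 Pa.

P_gauge = -54.6 kPa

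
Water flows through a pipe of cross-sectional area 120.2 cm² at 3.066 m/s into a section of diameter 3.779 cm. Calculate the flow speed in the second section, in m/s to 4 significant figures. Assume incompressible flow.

Continuity gives A₁v₁ = A₂v₂, so v₂ = (120.2 cm²)/(11.22 cm²) × 3.066 m/s = 32.86 m/s.

v₂ = 32.86 m/s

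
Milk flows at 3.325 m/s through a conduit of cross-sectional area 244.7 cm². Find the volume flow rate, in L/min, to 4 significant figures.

Q = A·v = 0.02447 m² × 3.325 m/s = 0.08136 m³/s.
Converting: 0.08136 m³/s × 60000 = 4882 L/min.

Q ≈ 4882 L/min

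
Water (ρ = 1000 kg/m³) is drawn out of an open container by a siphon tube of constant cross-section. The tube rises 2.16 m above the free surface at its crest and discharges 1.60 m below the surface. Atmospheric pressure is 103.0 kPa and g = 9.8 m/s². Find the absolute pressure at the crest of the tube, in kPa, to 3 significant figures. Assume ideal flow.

Bernoulli surface→outlet gives ½v² = g·h_out, so v = √(2·9.8·1.60) = 5.60 m/s.
The bore is uniform, so the speed at the crest is the same v. Bernoulli surface→crest: P_atm = P_top + ½ρv² + ρg·h_top.
P_top = 103000 − ½·1000·5.60² − 1000·9.8·2.16 = 66200 Pa.

P_top = 66.2 kPa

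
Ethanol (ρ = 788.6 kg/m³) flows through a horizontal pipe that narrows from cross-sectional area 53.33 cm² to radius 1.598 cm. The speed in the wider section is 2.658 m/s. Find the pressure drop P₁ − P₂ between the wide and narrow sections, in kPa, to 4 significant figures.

ΔP ≈ 120.3 kPa

By continuity, v₂ = v₁·A₁/A₂ = 2.658·(53.33/8.022) = 17.67 m/s.
Bernoulli (h₁ = h₂): P₁ − P₂ = ½ρ(v₂² − v₁²).
P₁ − P₂ = ½·788.6·(17.67² − 2.658²) = ½·788.6·305.1 = 120300 Pa.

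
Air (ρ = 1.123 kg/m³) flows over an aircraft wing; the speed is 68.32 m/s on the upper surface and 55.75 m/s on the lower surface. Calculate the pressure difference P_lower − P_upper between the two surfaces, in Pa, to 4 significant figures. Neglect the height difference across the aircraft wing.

ΔP ≈ 875.7 Pa

The pressure is lower where the speed is higher: ΔP = ½ρ(v_up² − v_low²).
ΔP = ½·1.123·(68.32² − 55.75²) = 875.7 Pa.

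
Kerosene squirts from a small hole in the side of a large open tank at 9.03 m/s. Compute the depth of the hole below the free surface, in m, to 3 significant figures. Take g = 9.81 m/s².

h = 4.16 m

For a small hole in a large open tank, ½v² = gh, giving h = v²/(2g).
h = 9.03²/(2·9.81) = 81.5/19.62 = 4.16 m.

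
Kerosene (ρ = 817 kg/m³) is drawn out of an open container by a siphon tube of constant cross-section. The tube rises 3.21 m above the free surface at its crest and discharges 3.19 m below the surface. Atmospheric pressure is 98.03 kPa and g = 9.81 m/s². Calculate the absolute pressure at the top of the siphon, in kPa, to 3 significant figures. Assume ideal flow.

46.7 kPa

Bernoulli surface→outlet gives ½v² = g·h_out, so v = √(2·9.81·3.19) = 7.91 m/s.
With constant cross-section the crest speed equals v; applying Bernoulli from the surface up to the crest, P_top = P_atm − ½ρv² − ρg·h_top.
P_top = 98030 − ½·817·7.91² − 817·9.81·3.21 = 46700 Pa.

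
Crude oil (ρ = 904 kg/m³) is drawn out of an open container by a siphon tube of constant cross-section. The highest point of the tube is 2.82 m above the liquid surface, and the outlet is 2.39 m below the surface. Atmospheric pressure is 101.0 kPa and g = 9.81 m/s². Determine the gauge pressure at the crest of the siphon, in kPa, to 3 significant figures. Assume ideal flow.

-46.2 kPa

From the surface to the outlet (both open to atmosphere, surface at rest): v = √(2g·h_out) = √(2·9.81·2.39) = 6.85 m/s.
With constant cross-section the crest speed equals v; applying Bernoulli from the surface up to the crest, P_top = P_atm − ½ρv² − ρg·h_top.
P_top = 101000 − ½·904·6.85² − 904·9.81·2.82 = 54800 Pa. So P_gauge = P_top − P_atm = -46200 Pa.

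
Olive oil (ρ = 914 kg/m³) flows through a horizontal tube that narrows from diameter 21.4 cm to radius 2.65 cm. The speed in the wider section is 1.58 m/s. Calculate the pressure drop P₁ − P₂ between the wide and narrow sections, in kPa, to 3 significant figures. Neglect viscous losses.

ΔP = 302 kPa

Mass conservation (A₁v₁ = A₂v₂) gives v₂ = 1.58 × 360/22.1 = 25.8 m/s.
Along the horizontal streamline, P + ½ρv² is constant.
P₁ − P₂ = ½·914·(25.8² − 1.58²) = ½·914·661 = 302000 Pa.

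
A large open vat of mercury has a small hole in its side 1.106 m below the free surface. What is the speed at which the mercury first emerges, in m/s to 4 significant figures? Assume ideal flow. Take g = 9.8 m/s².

Torricelli's result v = √(2gh) gives v = √(2·9.8·1.106) = 4.656 m/s.

v ≈ 4.656 m/s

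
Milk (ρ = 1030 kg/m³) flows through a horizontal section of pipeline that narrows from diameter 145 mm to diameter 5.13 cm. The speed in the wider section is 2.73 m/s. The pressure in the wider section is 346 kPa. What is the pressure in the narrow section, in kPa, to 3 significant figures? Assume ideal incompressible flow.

The volume flow rate is constant, so v₂ = (A₁/A₂)v₁ = (165/20.7)·2.73 = 21.8 m/s.
The pipe is horizontal, so Bernoulli reduces to P₁ + ½ρv₁² = P₂ + ½ρv₂².
P₂ = P₁ − ½ρ(v₂² − v₁²) = 346000 − ½·1030·(21.8² − 2.73²) = 346000 − 241000 = 105000 Pa.

105 kPa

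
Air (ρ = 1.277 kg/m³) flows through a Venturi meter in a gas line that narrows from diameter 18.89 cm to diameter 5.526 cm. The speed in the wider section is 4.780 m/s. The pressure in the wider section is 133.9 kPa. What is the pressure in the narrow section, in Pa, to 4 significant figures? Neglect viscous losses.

P₂ = 131900 Pa

Mass conservation (A₁v₁ = A₂v₂) gives v₂ = 4.780 × 280.3/23.98 = 55.86 m/s.
Along the horizontal streamline, P + ½ρv² is constant.
P₂ = P₁ − ½ρ(v₂² − v₁²) = 133900 − ½·1.277·(55.86² − 4.780²) = 133900 − 1977 = 131900 Pa.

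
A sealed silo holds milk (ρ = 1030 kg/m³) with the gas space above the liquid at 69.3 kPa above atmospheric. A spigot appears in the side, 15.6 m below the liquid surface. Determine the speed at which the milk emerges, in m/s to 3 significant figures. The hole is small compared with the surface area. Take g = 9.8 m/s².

Take point 1 at the surface (v₁ ≈ 0) and point 2 at the hole (at atmospheric pressure). Bernoulli: P₁ + ρg h = P_atm + ½ρv₂².
With P₁ − P_atm = 69300 Pa, v₂ = √(2gh + 2ΔP/ρ) = √(2·9.8·15.6 + 2·69300/1030) = 21.0 m/s.

v ≈ 21.0 m/s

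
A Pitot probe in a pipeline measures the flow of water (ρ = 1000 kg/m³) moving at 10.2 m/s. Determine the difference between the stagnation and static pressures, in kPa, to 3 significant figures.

Bernoulli between the free stream and the stagnation point: ½ρv² = P_stag − P_static.
ΔP = ½·1000·10.2² = 52000 Pa.

52.0 kPa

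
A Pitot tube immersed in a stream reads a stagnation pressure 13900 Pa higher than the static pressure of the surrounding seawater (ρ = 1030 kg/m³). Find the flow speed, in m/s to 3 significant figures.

v ≈ 5.20 m/s

The dynamic pressure equals the rise in static pressure at the stagnation point: ΔP = ½ρv².
v = √(2ΔP/ρ) = √(2·13900/1030) = 5.20 m/s.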